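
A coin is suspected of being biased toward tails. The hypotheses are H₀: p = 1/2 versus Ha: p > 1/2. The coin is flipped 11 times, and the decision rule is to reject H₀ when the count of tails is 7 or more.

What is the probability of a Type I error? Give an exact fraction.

α = P(reject H₀ | H₀ true) = P(X ≥ 7 | p = 1/2), with X ~ Binomial(11, 1/2).
P(X ≥ 7) = [C(11,7) + C(11,8) + C(11,9) + C(11,10) + C(11,11)] / 2^11 = (330 + 165 + 55 + 11 + 1) / 2048 = 562/2048 = 281/1024.

281/1024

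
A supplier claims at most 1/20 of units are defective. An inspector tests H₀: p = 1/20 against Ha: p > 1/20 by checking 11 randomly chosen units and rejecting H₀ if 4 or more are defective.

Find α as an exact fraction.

Under H₀, K ~ Binomial(11, 1/20); the Type I error rate is P(K ≥ 4).
α = 1 − P(K ≤ 3) = 1 − 5112052475341/5120000000000 = 7947524659/5120000000000.

7947524659/5120000000000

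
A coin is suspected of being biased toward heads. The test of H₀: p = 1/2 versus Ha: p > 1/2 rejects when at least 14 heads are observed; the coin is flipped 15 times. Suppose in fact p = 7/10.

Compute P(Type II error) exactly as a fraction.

A Type II error is failing to reject when Ha holds: with p = 7/10, β = P(Y ≤ 13).
Equivalently, β = 1 − P(Y ≥ 14) = 241183100052963/250000000000000.

241183100052963/250000000000000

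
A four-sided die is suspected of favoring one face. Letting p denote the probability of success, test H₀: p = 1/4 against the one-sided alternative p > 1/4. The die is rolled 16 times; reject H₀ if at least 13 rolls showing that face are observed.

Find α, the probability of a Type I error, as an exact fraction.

The Type I error probability is α = P(X ≥ 13) computed under H₀, where X ~ Binomial(16, 1/4).
Adding the binomial terms for j = 13 through 16 with p = 1/4 yields 16249/4294967296.

16249/4294967296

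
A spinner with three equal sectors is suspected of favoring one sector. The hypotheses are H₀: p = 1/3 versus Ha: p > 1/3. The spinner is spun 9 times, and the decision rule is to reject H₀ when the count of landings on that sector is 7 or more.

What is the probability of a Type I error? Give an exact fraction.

α = P(reject H₀ | H₀ true) = P(X ≥ 7 | p = 1/3), with X ~ Binomial(9, 1/3).
Summing C(9,j)(1/3)^j(2/3)^{9−j} for j = 7,…,9 gives 163/19683.

163/19683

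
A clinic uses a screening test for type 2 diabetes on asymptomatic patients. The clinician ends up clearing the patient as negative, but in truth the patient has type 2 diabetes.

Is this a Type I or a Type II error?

Type II error

The null hypothesis here is that the patient does not have type 2 diabetes.
'Clearing the patient as negative' corresponds to failing to reject H₀.
H₀ was not rejected but H₀ is false — a Type II error (false negative).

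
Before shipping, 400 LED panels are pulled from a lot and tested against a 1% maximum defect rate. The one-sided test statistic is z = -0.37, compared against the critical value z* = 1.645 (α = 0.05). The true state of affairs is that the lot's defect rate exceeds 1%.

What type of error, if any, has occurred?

Type II error

The conventional null hypothesis is that the lot's defect rate is 1% (within specification).
Since z = -0.37 ≤ z* = 1.645, H₀ is not rejected.
H₀ is false (actually the lot's defect rate exceeds 1%).
Failing to reject a false H₀ is a Type II error.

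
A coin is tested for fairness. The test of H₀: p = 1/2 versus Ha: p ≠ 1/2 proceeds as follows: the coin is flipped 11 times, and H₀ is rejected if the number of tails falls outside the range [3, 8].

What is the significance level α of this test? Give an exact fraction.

67/1024

The significance level is the null-hypothesis probability of the rejection region {≤2} ∪ {≥9}.
Each tail has probability (1 + 11 + 55)/2048; doubling gives α = 134/2048 = 67/1024.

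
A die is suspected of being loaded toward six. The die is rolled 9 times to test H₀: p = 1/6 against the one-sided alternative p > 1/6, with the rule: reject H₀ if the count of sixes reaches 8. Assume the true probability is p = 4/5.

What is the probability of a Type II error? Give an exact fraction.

A Type II error is failing to reject when Ha holds: with p = 4/5, β = P(S ≤ 7).
Equivalently, β = 1 − P(S ≥ 8) = 1101157/1953125.

1101157/1953125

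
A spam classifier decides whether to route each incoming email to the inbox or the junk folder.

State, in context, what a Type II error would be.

A Type II error would mean concluding that the message is legitimate (not spam) (or at least failing to establish that the message is spam) when in fact the message is spam.

With the conventional null hypothesis that the message is legitimate (not spam):
A Type II error is failing to reject H₀ when H₀ is false.
Here that means delivering the message to the inbox when actually the message is spam.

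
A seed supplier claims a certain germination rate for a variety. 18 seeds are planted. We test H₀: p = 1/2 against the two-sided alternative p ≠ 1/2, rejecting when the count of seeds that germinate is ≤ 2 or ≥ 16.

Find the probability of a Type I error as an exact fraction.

The significance level is the null-hypothesis probability of the rejection region {≤2} ∪ {≥16}.
The two tails are symmetric, so α = 2·(1 + 18 + 153)/2^18 = 344/262144 = 43/32768.

43/32768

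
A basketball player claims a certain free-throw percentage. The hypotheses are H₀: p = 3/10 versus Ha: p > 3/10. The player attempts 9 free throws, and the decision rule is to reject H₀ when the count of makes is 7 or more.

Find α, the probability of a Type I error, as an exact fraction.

2145447/500000000

The Type I error probability is α = P(S ≥ 7) computed under H₀, where S ~ Binomial(9, 3/10).
P(S ≥ 7) = Σ_{j=7}^{9} C(9,j)·(3/10)^j·(7/10)^{9-j} = 2145447/500000000.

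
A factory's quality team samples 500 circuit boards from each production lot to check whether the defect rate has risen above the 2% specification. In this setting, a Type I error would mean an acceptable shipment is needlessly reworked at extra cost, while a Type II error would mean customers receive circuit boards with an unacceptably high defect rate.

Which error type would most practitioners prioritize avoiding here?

Type II error

The Type II consequence (customers receive circuit boards with an unacceptably high defect rate) is more severe than the Type I consequence (an acceptable shipment is needlessly reworked at extra cost).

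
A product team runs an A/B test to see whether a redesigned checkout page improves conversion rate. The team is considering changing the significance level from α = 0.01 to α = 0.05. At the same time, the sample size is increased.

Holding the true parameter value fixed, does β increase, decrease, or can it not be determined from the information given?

It decreases.

With a larger α the critical value moves toward the center, so more of the Ha sampling distribution lies in the rejection region. Increasing n separates the H₀ and Ha sampling distributions, so under Ha fewer outcomes land in the acceptance region. Both changes push β in the same direction.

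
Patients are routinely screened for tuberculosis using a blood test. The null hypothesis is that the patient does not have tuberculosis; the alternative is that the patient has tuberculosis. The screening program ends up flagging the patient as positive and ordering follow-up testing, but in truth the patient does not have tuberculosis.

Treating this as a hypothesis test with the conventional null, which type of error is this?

Type I error

'Flagging the patient as positive and ordering follow-up testing' corresponds to rejecting H₀.
H₀ was rejected but H₀ is true — a Type I error (false positive).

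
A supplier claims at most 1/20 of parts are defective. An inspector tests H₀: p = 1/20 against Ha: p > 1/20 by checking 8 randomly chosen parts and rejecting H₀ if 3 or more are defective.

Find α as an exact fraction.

Under H₀, K ~ Binomial(8, 1/20); the Type I error rate is P(K ≥ 3).
Via the complement, α = 1 − Σ_{j=0}^{2} C(8,j)(1/20)^j(19/20)^{8-j} = 148178379/25600000000.

148178379/25600000000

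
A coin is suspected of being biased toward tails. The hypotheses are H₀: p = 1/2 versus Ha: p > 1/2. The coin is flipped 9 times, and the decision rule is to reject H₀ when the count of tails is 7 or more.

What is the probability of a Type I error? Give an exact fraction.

23/256

The Type I error probability is α = P(X ≥ 7) computed under H₀, where X ~ Binomial(9, 1/2).
P(X ≥ 7) = [C(9,7) + C(9,8) + C(9,9)] / 2^9 = (36 + 9 + 1) / 512 = 46/512 = 23/256.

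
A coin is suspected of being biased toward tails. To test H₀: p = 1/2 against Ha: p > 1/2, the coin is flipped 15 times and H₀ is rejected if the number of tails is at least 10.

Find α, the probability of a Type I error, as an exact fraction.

The Type I error probability is α = P(Y ≥ 10) computed under H₀, where Y ~ Binomial(15, 1/2).
Summing the upper tail: (3003 + 1365 + 455 + 105 + 15 + 1) / 2^15 = 4944/32768 = 309/2048.

309/2048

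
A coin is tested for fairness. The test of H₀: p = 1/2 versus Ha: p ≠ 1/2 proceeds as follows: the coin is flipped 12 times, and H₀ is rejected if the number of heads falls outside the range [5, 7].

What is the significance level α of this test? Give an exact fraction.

The significance level is the null-hypothesis probability of the rejection region {≤4} ∪ {≥8}.
Each tail has probability (1 + 12 + 66 + 220 + 495)/4096; doubling gives α = 1588/4096 = 397/1024.

397/1024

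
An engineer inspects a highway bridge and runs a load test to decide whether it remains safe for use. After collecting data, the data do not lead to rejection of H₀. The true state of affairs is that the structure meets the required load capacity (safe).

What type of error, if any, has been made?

The conventional null hypothesis here is that the structure meets the required load capacity (safe).
The test retained a true H₀ — the decision matches the true state.

Neither — the decision is correct.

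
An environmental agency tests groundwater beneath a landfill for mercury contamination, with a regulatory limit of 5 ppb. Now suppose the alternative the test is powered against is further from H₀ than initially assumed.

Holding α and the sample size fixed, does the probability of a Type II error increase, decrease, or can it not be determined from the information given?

A larger true effect moves the Ha sampling distribution further from the H₀ critical value, making rejection more likely when Ha is true.

It decreases.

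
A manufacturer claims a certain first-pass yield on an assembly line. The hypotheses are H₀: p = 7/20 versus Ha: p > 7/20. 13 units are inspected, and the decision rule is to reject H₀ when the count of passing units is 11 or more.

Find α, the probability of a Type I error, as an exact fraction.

Under H₀, S ~ Binomial(13, 7/20), and α = P(S ≥ 11).
Adding the binomial terms for j = 11 through 13 with p = 7/20 yields 14250593836801/40960000000000000.

14250593836801/40960000000000000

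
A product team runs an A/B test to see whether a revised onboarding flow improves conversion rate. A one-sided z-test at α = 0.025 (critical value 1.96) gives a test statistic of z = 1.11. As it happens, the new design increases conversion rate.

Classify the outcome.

Type II error

The conventional null hypothesis is that the new design has no effect on conversion rate.
Since z = 1.11 ≤ z* = 1.96, H₀ is not rejected.
H₀ is false (actually the new design increases conversion rate).
Failing to reject a false H₀ is a Type II error.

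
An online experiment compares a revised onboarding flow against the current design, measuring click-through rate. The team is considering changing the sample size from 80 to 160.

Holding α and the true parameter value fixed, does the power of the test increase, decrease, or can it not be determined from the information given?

It increases.

More data shrinks sampling variability; the test statistic under Ha concentrates further from the null value, making rejection more likely.
Since power = 1 − β and β decreases, power increases.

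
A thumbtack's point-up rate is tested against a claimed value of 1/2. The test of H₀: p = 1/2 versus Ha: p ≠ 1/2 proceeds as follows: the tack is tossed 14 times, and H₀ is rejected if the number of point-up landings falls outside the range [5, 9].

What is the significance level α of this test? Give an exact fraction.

Under H₀, K ~ Binomial(14, 1/2); α is the probability of landing in either tail, P(K ≤ 4) + P(K ≥ 10).
The two tails are symmetric, so α = 2·(1 + 14 + 91 + 364 + 1001)/2^14 = 2942/16384 = 1471/8192.

1471/8192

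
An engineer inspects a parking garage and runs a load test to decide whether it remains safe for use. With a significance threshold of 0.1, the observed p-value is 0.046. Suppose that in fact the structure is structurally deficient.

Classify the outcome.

The conventional null hypothesis is that the structure meets the required load capacity (safe).
Since p = 0.046 < α = 0.1, H₀ is rejected.
H₀ is false (actually the structure is structurally deficient).
The decision matches the true state — no error.

No error (correct decision).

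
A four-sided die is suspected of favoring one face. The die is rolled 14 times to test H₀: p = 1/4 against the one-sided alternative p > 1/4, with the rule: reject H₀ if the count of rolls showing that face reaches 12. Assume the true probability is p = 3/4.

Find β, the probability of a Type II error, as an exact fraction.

A Type II error is failing to reject when Ha holds: with p = 3/4, β = P(Y ≤ 11).
Equivalently, β = 1 − P(Y ≥ 12) = 96485417/134217728.

96485417/134217728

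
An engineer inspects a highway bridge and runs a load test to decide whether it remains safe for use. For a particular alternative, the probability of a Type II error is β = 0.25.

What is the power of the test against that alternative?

0.75

Power = 1 − β = 1 − 0.25 = 0.75.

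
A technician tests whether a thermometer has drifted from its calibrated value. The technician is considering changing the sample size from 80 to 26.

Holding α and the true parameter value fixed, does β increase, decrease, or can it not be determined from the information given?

With less data the test statistic is noisier; under Ha, more outcomes land inside the acceptance region.

It increases.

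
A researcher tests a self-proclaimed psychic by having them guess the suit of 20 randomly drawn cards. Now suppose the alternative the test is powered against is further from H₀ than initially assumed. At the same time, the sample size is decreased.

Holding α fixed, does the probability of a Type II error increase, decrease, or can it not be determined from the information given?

The first change alone would make β decrease; the second alone would make β increase. Which effect dominates depends on the magnitudes, which are not given.

Cannot be determined from the information given.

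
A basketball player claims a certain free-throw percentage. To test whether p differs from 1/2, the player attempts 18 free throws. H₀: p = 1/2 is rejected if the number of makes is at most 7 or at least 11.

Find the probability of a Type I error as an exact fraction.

15751/32768

α = P(K ≤ 7 or K ≥ 11 | p = 1/2), K ~ Binomial(18, 1/2).
Each tail has probability (1 + 18 + 153 + 816 + 3060 + 8568 + 18564 + 31824)/262144; doubling gives α = 126008/262144 = 15751/32768.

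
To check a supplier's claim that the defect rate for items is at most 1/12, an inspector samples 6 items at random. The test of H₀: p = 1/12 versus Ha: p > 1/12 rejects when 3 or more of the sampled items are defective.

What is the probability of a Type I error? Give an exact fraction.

Under H₀, Y ~ Binomial(6, 1/12); the Type I error rate is P(Y ≥ 3).
Via the complement, α = 1 − Σ_{j=0}^{2} C(6,j)(1/12)^j(11/12)^{6-j} = 14251/1492992.

14251/1492992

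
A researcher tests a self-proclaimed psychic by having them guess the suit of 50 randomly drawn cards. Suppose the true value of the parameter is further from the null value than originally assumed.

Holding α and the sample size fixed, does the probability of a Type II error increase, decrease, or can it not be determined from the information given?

The further the true parameter sits from the null value, the more of the Ha sampling distribution falls in the rejection region.

It decreases.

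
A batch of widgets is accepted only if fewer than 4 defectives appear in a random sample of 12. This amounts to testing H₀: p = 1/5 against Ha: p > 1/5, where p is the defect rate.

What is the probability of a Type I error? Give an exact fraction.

10030813/48828125

The significance level is the probability, assuming p = 1/5, of seeing 4 or more defectives in 12 draws.
Via the complement, α = 1 − Σ_{j=0}^{3} C(12,j)(1/5)^j(4/5)^{12-j} = 10030813/48828125.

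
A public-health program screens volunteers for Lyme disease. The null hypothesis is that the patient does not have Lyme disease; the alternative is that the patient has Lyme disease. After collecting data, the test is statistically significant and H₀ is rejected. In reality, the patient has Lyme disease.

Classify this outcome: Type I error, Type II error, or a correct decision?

The test rejected a false H₀ — the decision matches the true state.

No error — this is a correct decision.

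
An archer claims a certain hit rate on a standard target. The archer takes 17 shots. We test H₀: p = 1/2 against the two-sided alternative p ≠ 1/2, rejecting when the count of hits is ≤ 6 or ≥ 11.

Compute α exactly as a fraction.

The significance level is the null-hypothesis probability of the rejection region {≤6} ∪ {≥11}.
Each tail has probability (1 + 17 + 136 + 680 + 2380 + 6188 + 12376)/131072; doubling gives α = 43556/131072 = 10889/32768.

10889/32768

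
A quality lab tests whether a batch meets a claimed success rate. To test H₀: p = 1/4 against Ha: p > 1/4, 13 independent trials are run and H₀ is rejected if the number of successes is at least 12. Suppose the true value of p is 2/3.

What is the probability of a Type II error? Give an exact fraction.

510961/531441

A Type II error is failing to reject when Ha holds: with p = 2/3, β = P(Y ≤ 11).
Summing C(13,j)·(2/3)^j·(1/3)^{13-j} for j = 0..11 gives 510961/531441.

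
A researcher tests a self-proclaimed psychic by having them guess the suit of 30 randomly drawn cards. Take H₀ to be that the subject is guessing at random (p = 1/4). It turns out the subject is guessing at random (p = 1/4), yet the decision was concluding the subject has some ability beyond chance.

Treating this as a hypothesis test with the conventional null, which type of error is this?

Type I error

'Concluding the subject has some ability beyond chance' corresponds to rejecting H₀.
H₀ was rejected but H₀ is true — a Type I error (false positive).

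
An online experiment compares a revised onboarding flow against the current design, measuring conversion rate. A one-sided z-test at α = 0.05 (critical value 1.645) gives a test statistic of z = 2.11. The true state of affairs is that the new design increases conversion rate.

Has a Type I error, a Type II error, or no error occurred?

Neither — the decision is correct.

The conventional null hypothesis is that the new design has no effect on conversion rate.
Since z = 2.11 > z* = 1.645, H₀ is rejected.
H₀ is false (actually the new design increases conversion rate).
The decision matches the true state — no error.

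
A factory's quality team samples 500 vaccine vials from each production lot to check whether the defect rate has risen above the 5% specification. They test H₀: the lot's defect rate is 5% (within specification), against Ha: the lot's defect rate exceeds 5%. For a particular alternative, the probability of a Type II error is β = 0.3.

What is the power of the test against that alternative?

0.7

Power = 1 − β = 1 − 0.3 = 0.7.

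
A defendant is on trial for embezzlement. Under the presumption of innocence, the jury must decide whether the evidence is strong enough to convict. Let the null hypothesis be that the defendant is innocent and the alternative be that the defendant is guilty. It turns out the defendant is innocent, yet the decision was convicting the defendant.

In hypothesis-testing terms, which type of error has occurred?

'Convicting the defendant' corresponds to rejecting H₀.
H₀ was rejected but H₀ is true — a Type I error (false positive).

Type I error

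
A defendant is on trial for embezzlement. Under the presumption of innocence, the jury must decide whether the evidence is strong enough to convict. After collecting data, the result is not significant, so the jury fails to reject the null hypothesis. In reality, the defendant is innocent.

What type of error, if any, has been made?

The conventional null hypothesis here is that the defendant is innocent.
The test retained a true H₀ — the decision matches the true state.

Neither — the decision is correct.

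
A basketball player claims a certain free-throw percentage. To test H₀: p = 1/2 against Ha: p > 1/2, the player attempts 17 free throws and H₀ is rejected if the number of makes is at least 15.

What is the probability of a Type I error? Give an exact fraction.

77/65536

The Type I error probability is α = P(S ≥ 15) computed under H₀, where S ~ Binomial(17, 1/2).
That's C(17,15) + C(17,16) + C(17,17) over 2^17, i.e. (136 + 17 + 1)/131072 = 154/131072 = 77/65536.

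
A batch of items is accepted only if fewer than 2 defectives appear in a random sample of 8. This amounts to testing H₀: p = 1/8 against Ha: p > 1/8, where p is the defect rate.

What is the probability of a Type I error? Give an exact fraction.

Under H₀, X ~ Binomial(8, 1/8); the Type I error rate is P(X ≥ 2).
Computing the lower-tail complement: 1 − 12353145/16777216 = 4424071/16777216.

4424071/16777216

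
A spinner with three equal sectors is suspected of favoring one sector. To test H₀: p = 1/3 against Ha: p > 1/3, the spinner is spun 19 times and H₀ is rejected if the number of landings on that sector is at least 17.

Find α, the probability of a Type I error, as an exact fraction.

241/387420489

The Type I error probability is α = P(X ≥ 17) computed under H₀, where X ~ Binomial(19, 1/3).
Summing C(19,j)(1/3)^j(2/3)^{19−j} for j = 17,…,19 gives 241/387420489.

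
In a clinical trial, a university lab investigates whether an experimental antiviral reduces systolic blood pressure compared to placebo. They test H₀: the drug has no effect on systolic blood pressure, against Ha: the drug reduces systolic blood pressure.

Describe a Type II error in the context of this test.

A Type II error is failing to reject H₀ when H₀ is false.
Here that means concluding there is insufficient evidence that the drug works when actually the drug reduces systolic blood pressure.

A Type II error would mean concluding that the drug has no effect on systolic blood pressure (or at least failing to establish that the drug reduces systolic blood pressure) when in fact the drug reduces systolic blood pressure.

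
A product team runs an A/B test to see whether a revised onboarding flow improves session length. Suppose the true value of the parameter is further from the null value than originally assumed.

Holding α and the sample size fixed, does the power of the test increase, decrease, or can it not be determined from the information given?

It increases.

The further the true parameter sits from the null value, the more of the Ha sampling distribution falls in the rejection region.
Since power = 1 − β and β decreases, power increases.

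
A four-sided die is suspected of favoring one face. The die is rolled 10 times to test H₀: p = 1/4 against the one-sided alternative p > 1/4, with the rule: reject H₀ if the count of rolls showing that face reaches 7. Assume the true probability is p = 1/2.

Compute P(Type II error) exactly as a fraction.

Under the alternative p = 1/2, X ~ Binomial(10, 1/2); β is the probability the test does not reject, P(X < 7).
Summing C(10,j)·(1/2)^j·(1/2)^{10-j} for j = 0..6 gives 53/64.

53/64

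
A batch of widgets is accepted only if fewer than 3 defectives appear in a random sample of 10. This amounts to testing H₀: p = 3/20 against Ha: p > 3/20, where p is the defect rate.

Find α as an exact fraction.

460297010259/2560000000000

Under H₀, X ~ Binomial(10, 3/20); the Type I error rate is P(X ≥ 3).
α = 1 − P(X ≤ 2) = 1 − 2099702989741/2560000000000 = 460297010259/2560000000000.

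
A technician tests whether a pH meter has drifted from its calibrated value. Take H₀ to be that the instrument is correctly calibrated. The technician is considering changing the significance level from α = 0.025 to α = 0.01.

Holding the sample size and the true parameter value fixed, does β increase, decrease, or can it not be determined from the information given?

It increases.

Tightening α shrinks the rejection region. When Ha holds, fewer sample outcomes clear the stricter threshold, so more fall in the acceptance region.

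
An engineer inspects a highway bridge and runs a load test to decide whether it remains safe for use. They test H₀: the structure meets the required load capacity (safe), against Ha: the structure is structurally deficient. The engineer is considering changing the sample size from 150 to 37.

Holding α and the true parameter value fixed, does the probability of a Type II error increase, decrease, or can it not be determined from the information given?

It increases.

With less data the test statistic is noisier; under Ha, more outcomes land inside the acceptance region.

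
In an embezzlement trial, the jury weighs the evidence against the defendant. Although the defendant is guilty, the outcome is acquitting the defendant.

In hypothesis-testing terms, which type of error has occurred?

The null hypothesis here is that the defendant is innocent.
'Acquitting the defendant' corresponds to failing to reject H₀.
H₀ was not rejected but H₀ is false — a Type II error (false negative).

Type II error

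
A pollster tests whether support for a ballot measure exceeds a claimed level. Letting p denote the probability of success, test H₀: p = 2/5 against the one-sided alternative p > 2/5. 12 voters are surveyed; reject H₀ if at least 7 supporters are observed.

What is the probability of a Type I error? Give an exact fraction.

Under H₀, Y ~ Binomial(12, 2/5), and α = P(Y ≥ 7).
P(Y ≥ 7) = Σ_{j=7}^{12} C(12,j)·(2/5)^j·(3/5)^{12-j} = 38626048/244140625.

38626048/244140625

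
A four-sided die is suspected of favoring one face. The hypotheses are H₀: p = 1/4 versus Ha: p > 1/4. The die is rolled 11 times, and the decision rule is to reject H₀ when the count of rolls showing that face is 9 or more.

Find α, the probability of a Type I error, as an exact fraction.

The Type I error probability is α = P(Y ≥ 9) computed under H₀, where Y ~ Binomial(11, 1/4).
Summing C(11,j)(1/4)^j(3/4)^{11−j} for j = 9,…,11 gives 529/4194304.

529/4194304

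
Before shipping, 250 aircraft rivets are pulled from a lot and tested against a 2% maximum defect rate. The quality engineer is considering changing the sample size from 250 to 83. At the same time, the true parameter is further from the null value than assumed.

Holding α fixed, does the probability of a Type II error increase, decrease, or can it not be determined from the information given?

The first change alone would make β increase; the second alone would make β decrease. Which effect dominates depends on the magnitudes, which are not given.

Cannot be determined from the information given.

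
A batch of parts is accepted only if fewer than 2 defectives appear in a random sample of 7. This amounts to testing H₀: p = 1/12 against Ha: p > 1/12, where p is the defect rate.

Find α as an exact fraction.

The significance level is the probability, assuming p = 1/12, of seeing 2 or more defectives in 7 draws.
α = 1 − P(S ≤ 1) = 1 − 1771561/1990656 = 219095/1990656.

219095/1990656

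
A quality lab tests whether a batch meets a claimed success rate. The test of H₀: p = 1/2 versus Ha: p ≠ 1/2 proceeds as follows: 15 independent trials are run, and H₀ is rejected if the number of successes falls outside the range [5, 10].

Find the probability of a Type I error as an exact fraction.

1941/16384

α = P(K ≤ 4 or K ≥ 11 | p = 1/2), K ~ Binomial(15, 1/2).
By symmetry, α = 2·P(K ≤ 4) = 2·(1 + 15 + 105 + 455 + 1365)/32768 = 3882/32768 = 1941/16384.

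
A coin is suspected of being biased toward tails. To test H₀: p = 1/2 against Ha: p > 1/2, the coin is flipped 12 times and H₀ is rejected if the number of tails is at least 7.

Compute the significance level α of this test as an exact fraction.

793/2048

α = P(reject H₀ | H₀ true) = P(K ≥ 7 | p = 1/2), with K ~ Binomial(12, 1/2).
P(K ≥ 7) = [C(12,7) + C(12,8) + C(12,9) + C(12,10) + C(12,11) + C(12,12)] / 2^12 = (792 + 495 + 220 + 66 + 12 + 1) / 4096 = 1586/4096 = 793/2048.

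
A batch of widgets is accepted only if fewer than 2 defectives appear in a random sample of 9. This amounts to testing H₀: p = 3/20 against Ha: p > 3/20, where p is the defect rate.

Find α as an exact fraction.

α = P(reject H₀ | H₀ true) = P(K ≥ 2 | p = 3/20), K ~ Binomial(9, 3/20).
Computing the lower-tail complement: 1 − 76733331851/128000000000 = 51266668149/128000000000.

51266668149/128000000000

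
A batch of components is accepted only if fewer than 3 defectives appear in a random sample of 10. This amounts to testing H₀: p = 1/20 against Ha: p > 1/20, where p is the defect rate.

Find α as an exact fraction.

α = P(reject H₀ | H₀ true) = P(S ≥ 3 | p = 1/20), S ~ Binomial(10, 1/20).
Via the complement, α = 1 − Σ_{j=0}^{2} C(10,j)(1/20)^j(19/20)^{10-j} = 29449106891/2560000000000.

29449106891/2560000000000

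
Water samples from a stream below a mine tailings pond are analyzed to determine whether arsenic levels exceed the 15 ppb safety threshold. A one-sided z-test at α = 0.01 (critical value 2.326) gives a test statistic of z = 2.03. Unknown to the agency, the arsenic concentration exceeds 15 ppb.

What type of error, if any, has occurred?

Type II error

The conventional null hypothesis is that the arsenic concentration is at or below 15 ppb (safe).
Since z = 2.03 ≤ z* = 2.326, H₀ is not rejected.
H₀ is false (actually the arsenic concentration exceeds 15 ppb).
Failing to reject a false H₀ is a Type II error.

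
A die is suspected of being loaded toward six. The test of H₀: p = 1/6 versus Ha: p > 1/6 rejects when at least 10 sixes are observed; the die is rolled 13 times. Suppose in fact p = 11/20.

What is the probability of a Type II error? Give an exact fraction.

1857697115702463/2048000000000000

A Type II error is failing to reject when Ha holds: with p = 11/20, β = P(X ≤ 9).
Adding the binomial probabilities P(X=0)+…+P(X=9) at p = 11/20 gives 1857697115702463/2048000000000000.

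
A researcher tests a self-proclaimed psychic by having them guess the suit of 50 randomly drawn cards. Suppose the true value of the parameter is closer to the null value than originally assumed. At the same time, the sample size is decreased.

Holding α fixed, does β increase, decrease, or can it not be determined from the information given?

It increases.

When the true parameter is near the null value, the test has a harder time distinguishing Ha from H₀. Reducing n widens both sampling distributions, so the test has less ability to distinguish Ha from H₀. Both changes push β in the same direction.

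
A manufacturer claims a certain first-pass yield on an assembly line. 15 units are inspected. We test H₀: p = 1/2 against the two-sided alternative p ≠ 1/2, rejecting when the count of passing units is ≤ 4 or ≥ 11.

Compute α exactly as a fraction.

α = P(K ≤ 4 or K ≥ 11 | p = 1/2), K ~ Binomial(15, 1/2).
The two tails are symmetric, so α = 2·(1 + 15 + 105 + 455 + 1365)/2^15 = 3882/32768 = 1941/16384.

1941/16384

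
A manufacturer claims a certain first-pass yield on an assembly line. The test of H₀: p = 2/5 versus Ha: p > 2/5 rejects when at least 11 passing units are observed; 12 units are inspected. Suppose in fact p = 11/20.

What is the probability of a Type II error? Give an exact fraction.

A Type II error is failing to reject when Ha holds: with p = 11/20, β = P(S ≤ 10).
Adding the binomial probabilities P(S=0)+…+P(S=10) at p = 11/20 gives 4062047911197291/4096000000000000.

4062047911197291/4096000000000000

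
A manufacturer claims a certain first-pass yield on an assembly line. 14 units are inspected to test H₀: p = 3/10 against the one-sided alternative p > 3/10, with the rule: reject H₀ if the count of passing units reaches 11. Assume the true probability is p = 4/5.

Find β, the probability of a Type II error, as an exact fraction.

β = P(fail to reject H₀ | Ha true) = P(Y ≤ 10 | p = 4/5), Y ~ Binomial(14, 4/5).
Equivalently, β = 1 − P(Y ≥ 11) = 1842102761/6103515625.

1842102761/6103515625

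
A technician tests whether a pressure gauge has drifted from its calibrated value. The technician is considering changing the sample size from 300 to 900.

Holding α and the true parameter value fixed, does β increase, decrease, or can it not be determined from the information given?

It decreases.

More data shrinks sampling variability; the test statistic under Ha concentrates further from the null value, making rejection more likely.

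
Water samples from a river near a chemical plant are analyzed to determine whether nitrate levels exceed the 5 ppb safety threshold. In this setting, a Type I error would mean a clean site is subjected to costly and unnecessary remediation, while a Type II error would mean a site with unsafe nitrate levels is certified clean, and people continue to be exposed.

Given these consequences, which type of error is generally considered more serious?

The Type II consequence (a site with unsafe nitrate levels is certified clean, and people continue to be exposed) is more severe than the Type I consequence (a clean site is subjected to costly and unnecessary remediation).

Type II error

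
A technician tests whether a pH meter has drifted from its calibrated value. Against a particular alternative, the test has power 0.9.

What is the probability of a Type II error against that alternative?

0.1

Power = 1 − β, so β = 1 − 0.9 = 0.1.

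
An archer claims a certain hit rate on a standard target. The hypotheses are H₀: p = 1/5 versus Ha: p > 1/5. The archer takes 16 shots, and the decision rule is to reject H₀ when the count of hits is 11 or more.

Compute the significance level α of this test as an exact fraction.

4976577/152587890625

α = P(reject H₀ | H₀ true) = P(S ≥ 11 | p = 1/5), with S ~ Binomial(16, 1/5).
Summing C(16,j)(1/5)^j(4/5)^{16−j} for j = 11,…,16 gives 4976577/152587890625.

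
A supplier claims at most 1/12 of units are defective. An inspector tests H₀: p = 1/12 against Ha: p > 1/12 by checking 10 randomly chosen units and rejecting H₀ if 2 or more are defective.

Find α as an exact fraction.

Under H₀, Y ~ Binomial(10, 1/12); the Type I error rate is P(Y ≥ 2).
α = 1 − P(Y ≤ 1) = 1 − 16505633837/20639121408 = 4133487571/20639121408.

4133487571/20639121408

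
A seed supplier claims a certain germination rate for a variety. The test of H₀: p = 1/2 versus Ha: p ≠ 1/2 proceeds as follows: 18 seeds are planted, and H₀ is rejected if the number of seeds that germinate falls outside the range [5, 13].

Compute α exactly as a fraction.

253/8192

The significance level is the null-hypothesis probability of the rejection region {≤4} ∪ {≥14}.
The two tails are symmetric, so α = 2·(1 + 18 + 153 + 816 + 3060)/2^18 = 8096/262144 = 253/8192.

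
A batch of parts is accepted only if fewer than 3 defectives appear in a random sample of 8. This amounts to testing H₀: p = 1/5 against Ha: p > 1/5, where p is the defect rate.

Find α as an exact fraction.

α = P(reject H₀ | H₀ true) = P(Y ≥ 3 | p = 1/5), Y ~ Binomial(8, 1/5).
Via the complement, α = 1 − Σ_{j=0}^{2} C(8,j)(1/5)^j(4/5)^{8-j} = 79329/390625.

79329/390625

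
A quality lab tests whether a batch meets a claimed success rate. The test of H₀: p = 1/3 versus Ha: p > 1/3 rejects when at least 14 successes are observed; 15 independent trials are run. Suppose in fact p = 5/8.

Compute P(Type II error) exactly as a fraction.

17439598153791/17592186044416

Under the alternative p = 5/8, X ~ Binomial(15, 5/8); β is the probability the test does not reject, P(X < 14).
Adding the binomial probabilities P(X=0)+…+P(X=13) at p = 5/8 gives 17439598153791/17592186044416.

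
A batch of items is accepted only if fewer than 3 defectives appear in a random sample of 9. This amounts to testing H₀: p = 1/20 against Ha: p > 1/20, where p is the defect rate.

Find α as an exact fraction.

Under H₀, X ~ Binomial(9, 1/20); the Type I error rate is P(X ≥ 3).
α = 1 − P(X ≤ 2) = 1 − 63464893469/64000000000 = 535106531/64000000000.

535106531/64000000000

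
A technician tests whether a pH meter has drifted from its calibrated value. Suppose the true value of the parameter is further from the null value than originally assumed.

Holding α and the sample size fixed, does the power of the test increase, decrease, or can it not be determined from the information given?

It increases.

A bigger departure from H₀ is easier for the test to detect, so it fails to reject less often.
Since power = 1 − β and β decreases, power increases.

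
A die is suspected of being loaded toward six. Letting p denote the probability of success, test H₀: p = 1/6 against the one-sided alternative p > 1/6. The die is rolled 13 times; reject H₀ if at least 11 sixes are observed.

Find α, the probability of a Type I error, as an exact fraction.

The Type I error probability is α = P(S ≥ 11) computed under H₀, where S ~ Binomial(13, 1/6).
P(S ≥ 11) = Σ_{j=11}^{13} C(13,j)·(1/6)^j·(5/6)^{13-j} = 7/45349632.

7/45349632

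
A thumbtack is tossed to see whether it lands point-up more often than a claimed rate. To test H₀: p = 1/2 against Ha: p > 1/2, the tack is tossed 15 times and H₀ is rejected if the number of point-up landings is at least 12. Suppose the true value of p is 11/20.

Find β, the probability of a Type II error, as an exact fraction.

7844484964274060391/8192000000000000000

β = P(fail to reject H₀ | Ha true) = P(Y ≤ 11 | p = 11/20), Y ~ Binomial(15, 11/20).
Adding the binomial probabilities P(Y=0)+…+P(Y=11) at p = 11/20 gives 7844484964274060391/8192000000000000000.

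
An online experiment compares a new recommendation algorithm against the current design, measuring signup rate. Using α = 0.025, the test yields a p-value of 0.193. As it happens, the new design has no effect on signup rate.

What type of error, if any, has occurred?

Neither — the decision is correct.

The conventional null hypothesis is that the new design has no effect on signup rate.
Since p = 0.193 ≥ α = 0.025, H₀ is not rejected.
H₀ is true (actually the new design has no effect on signup rate).
The decision matches the true state — no error.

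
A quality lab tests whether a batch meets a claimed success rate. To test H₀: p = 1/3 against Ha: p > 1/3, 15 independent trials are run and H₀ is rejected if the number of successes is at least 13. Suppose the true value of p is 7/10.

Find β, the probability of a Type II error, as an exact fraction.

873172285377237/1000000000000000

A Type II error is failing to reject when Ha holds: with p = 7/10, β = P(K ≤ 12).
Equivalently, β = 1 − P(K ≥ 13) = 873172285377237/1000000000000000.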